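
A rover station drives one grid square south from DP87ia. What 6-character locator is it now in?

DP86ix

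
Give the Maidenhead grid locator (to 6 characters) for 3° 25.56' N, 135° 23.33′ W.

CJ23hk

Shift to the Maidenhead origin (180°W, 90°S): lon 44.6112, lat 93.4260.
Field: lon ⌊44.6112/20⌋ = 2 → C; lat ⌊93.4260/10⌋ = 9 → J.
Square: lon ⌊4.6112/2⌋ = 2; lat ⌊3.4260/1⌋ = 3.
Subsquare: lon ⌊0.6112/0.0833333⌋ = 7 → h; lat ⌊0.4260/0.0416667⌋ = 10 → k.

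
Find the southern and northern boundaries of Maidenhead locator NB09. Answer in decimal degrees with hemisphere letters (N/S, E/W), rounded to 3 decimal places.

71.000° S, 70.000° S

Field N=13, B=1: +13·20° lon, +1·10° lat → SW at lon 80°, lat -80°.
Square 0, 9: +0·2° lon, +9·1° lat → SW at lon 80°, lat -71°.
Cell spans 2° lon × 1° lat.
south 71.000° S, north 70.000° S.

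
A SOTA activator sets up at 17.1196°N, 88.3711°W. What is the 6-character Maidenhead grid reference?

EK57tc

Offset from 180°W / 90°S: lon 91.6289°, lat 107.1196°.
Field (20°×10°, letters A–R): 91.6289/20 → 4 → E, 107.1196/10 → 10 → K; chars EK.
Square (2°×1°, digits 0–9): 11.6289/2 → 5, 7.1196/1 → 7; chars 57.
Subsquare (5′×2.5′, letters a–x): 1.6289/0.0833333 → 19 → t, 0.1196/0.0416667 → 2 → c; chars tc.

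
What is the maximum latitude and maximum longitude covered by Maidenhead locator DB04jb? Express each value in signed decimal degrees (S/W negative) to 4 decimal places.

-75.9167, -119.1667

Field D=3, B=1: +3·20° lon, +1·10° lat → SW at lon -120°, lat -80°.
Square 0, 4: +0·2° lon, +4·1° lat → SW at lon -120°, lat -76°.
Subsquare j=9, b=1: +9·0.0833333° lon, +1·0.0416667° lat → SW at lon -119.25°, lat -75.9583°.
Cell spans 0.0833333° lon × 0.0416667° lat. NE corner is SW corner plus one full cell.
latitude -75.9167, longitude -119.1667.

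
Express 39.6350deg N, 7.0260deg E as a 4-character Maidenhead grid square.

JM39

Shift to the Maidenhead origin (180°W, 90°S): lon 187.03, lat 129.63.
Field: lon ⌊187.03/20⌋ = 9 → J; lat ⌊129.63/10⌋ = 12 → M.
Square: lon ⌊7.03/2⌋ = 3; lat ⌊9.63/1⌋ = 9.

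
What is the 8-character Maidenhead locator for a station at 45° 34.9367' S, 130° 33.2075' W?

CE44rk30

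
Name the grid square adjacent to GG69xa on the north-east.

GG79ab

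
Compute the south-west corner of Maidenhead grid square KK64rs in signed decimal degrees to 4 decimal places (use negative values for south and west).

14.7500, 33.4167

Field K=10, K=10: +10·20° lon, +10·10° lat → SW at lon 20°, lat 10°.
Square 6, 4: +6·2° lon, +4·1° lat → SW at lon 32°, lat 14°.
Subsquare r=17, s=18: +17·0.0833333° lon, +18·0.0416667° lat → SW at lon 33.4167°, lat 14.75°.
latitude 14.7500, longitude 33.4167.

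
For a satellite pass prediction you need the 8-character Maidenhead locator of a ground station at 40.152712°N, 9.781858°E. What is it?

Offset from 180°W / 90°S: lon 189.78186°, lat 130.15271°.
Field (20°×10°, letters A–R): lon ⌊189.78186/20⌋ = 9 → J; lat ⌊130.15271/10⌋ = 13 → N.
Square (2°×1°, digits 0–9): lon ⌊9.78186/2⌋ = 4; lat ⌊0.15271/1⌋ = 0.
Subsquare (5′×2.5′, letters a–x): lon ⌊1.78186/0.0833333⌋ = 21 → v; lat ⌊0.15271/0.0416667⌋ = 3 → d.
Extended square (30″×15″, digits 0–9): lon ⌊0.03186/0.00833333⌋ = 3; lat ⌊0.02771/0.00416667⌋ = 6.

JN40vd36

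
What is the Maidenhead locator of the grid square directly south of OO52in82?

OO52in81

Latitude extended square 2; −1 → 1.
The longitude characters are unchanged.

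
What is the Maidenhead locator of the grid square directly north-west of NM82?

NM73

Longitude square 8; −1 → 7.
Latitude square 2; +1 → 3.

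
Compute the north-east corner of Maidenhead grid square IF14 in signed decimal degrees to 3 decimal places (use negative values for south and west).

-35.000, -16.000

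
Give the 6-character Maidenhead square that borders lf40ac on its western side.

LF30xc

Longitude subsquare a = 0; −1 → -1, wraps to 23 = x, carry into square.
Longitude square 4; −1 → 3.
The latitude characters are unchanged.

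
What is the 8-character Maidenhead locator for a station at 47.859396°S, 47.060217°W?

Add 180° to longitude and 90° to latitude: 132.93978, 42.14060.
Field (20°×10°, letters A–R): lon ⌊132.93978/20⌋ = 6 → G; lat ⌊42.14060/10⌋ = 4 → E.
Square (2°×1°, digits 0–9): lon ⌊12.93978/2⌋ = 6; lat ⌊2.14060/1⌋ = 2.
Subsquare (5′×2.5′, letters a–x): lon ⌊0.93978/0.0833333⌋ = 11 → l; lat ⌊0.14060/0.0416667⌋ = 3 → d.
Extended square (30″×15″, digits 0–9): lon ⌊0.02312/0.00833333⌋ = 2; lat ⌊0.01560/0.00416667⌋ = 3.

GE62ld23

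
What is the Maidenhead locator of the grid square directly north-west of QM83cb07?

Longitude extended square 0; −1 → -1, wraps to 9, carry into subsquare.
Longitude subsquare c = 2; −1 → 1 = b.
Latitude extended square 7; +1 → 8.

QM83bb98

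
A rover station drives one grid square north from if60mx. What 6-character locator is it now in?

IF61ma

Latitude subsquare x = 23; +1 → 24, wraps to 0 = a, carry into square.
Latitude square 0; +1 → 1.
The longitude characters are unchanged.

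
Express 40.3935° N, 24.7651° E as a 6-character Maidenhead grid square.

Shift to the Maidenhead origin (180°W, 90°S): lon 204.7651, lat 130.3935.
Field: lon ⌊204.7651/20⌋ = 10 → K; lat ⌊130.3935/10⌋ = 13 → N.
Square: lon ⌊4.7651/2⌋ = 2; lat ⌊0.3935/1⌋ = 0.
Subsquare: lon ⌊0.7651/0.0833333⌋ = 9 → j; lat ⌊0.3935/0.0416667⌋ = 9 → j.

KN20jj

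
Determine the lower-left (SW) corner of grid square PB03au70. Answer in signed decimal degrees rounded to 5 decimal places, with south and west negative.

Field P=15, B=1: +15·20° lon, +1·10° lat → SW at lon 120°, lat -80°.
Square 0, 3: +0·2° lon, +3·1° lat → SW at lon 120°, lat -77°.
Subsquare a=0, u=20: +0·0.0833333° lon, +20·0.0416667° lat → SW at lon 120°, lat -76.1667°.
Extended square 7, 0: +7·0.00833333° lon, +0·0.00416667° lat → SW at lon 120.058°, lat -76.1667°.
latitude -76.16667, longitude 120.05833.

-76.16667, 120.05833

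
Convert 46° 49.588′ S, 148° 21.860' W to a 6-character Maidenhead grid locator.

Shift to the Maidenhead origin (180°W, 90°S): lon 31.6357, lat 43.1735.
Field (20°×10°, letters A–R): 31.6357/20 → 1 → B, 43.1735/10 → 4 → E; chars BE.
Square (2°×1°, digits 0–9): 11.6357/2 → 5, 3.1735/1 → 3; chars 53.
Subsquare (5′×2.5′, letters a–x): 1.6357/0.0833333 → 19 → t, 0.1735/0.0416667 → 4 → e; chars te.

BE53te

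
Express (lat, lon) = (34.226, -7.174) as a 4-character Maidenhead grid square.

IM64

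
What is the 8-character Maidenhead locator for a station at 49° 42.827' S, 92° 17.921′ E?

NE60dg58

Offset from 180°W / 90°S: lon 272.29868°, lat 40.28622°.
Field (20°×10°, letters A–R): 272.29868/20 → 13 → N, 40.28622/10 → 4 → E; chars NE.
Square (2°×1°, digits 0–9): 12.29868/2 → 6, 0.28622/1 → 0; chars 60.
Subsquare (5′×2.5′, letters a–x): 0.29868/0.0833333 → 3 → d, 0.28622/0.0416667 → 6 → g; chars dg.
Extended square (30″×15″, digits 0–9): 0.04868/0.00833333 → 5, 0.03622/0.00416667 → 8; chars 58.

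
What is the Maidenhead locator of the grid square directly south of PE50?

PD59

Latitude square 0; −1 → -1, wraps to 9, carry into field.
Latitude field E = 4; −1 → 3 = D.
The longitude characters are unchanged.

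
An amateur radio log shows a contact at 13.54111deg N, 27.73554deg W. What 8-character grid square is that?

HK63dm19

Offset from 180°W / 90°S: lon 152.26446°, lat 103.54111°.
Field: lon ⌊152.26446/20⌋ = 7 → H; lat ⌊103.54111/10⌋ = 10 → K.
Square: lon ⌊12.26446/2⌋ = 6; lat ⌊3.54111/1⌋ = 3.
Subsquare: lon ⌊0.26446/0.0833333⌋ = 3 → d; lat ⌊0.54111/0.0416667⌋ = 12 → m.
Extended square: lon ⌊0.01446/0.00833333⌋ = 1; lat ⌊0.04111/0.00416667⌋ = 9.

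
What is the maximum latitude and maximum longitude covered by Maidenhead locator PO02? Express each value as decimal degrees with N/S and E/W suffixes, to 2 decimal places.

Field P=15, O=14: +15·20° lon, +14·10° lat → SW at lon 120°, lat 50°.
Square 0, 2: +0·2° lon, +2·1° lat → SW at lon 120°, lat 52°.
Cell spans 2° lon × 1° lat. NE corner is SW corner plus one full cell.
latitude 53.00° N, longitude 122.00° E.

53.00° N, 122.00° E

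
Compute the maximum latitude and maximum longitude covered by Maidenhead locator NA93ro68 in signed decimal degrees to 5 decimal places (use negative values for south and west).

Field N=13, A=0: +13·20° lon, +0·10° lat → SW at lon 80°, lat -90°.
Square 9, 3: +9·2° lon, +3·1° lat → SW at lon 98°, lat -87°.
Subsquare r=17, o=14: +17·0.0833333° lon, +14·0.0416667° lat → SW at lon 99.4167°, lat -86.4167°.
Extended square 6, 8: +6·0.00833333° lon, +8·0.00416667° lat → SW at lon 99.4667°, lat -86.3833°.
Cell spans 0.00833333° lon × 0.00416667° lat. NE corner is SW corner plus one full cell.
latitude -86.37917, longitude 99.47500.

-86.37917, 99.47500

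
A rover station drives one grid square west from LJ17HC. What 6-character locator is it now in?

LJ17gc

Longitude subsquare h = 7; −1 → 6 = g.
The latitude characters are unchanged.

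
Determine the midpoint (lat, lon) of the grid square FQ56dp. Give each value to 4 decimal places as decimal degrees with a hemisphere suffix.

76.6458° N, 69.7083° W

Field F=5, Q=16: +5·20° lon, +16·10° lat → SW at lon -80°, lat 70°.
Square 5, 6: +5·2° lon, +6·1° lat → SW at lon -70°, lat 76°.
Subsquare d=3, p=15: +3·0.0833333° lon, +15·0.0416667° lat → SW at lon -69.75°, lat 76.625°.
Cell spans 0.0833333° lon × 0.0416667° lat. Centre is SW corner plus half of each.
latitude 76.6458° N, longitude 69.7083° W.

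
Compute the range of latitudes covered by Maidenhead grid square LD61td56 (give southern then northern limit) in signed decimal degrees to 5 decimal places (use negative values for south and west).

Field L=11, D=3: +11·20° lon, +3·10° lat → SW at lon 40°, lat -60°.
Square 6, 1: +6·2° lon, +1·1° lat → SW at lon 52°, lat -59°.
Subsquare t=19, d=3: +19·0.0833333° lon, +3·0.0416667° lat → SW at lon 53.5833°, lat -58.875°.
Extended square 5, 6: +5·0.00833333° lon, +6·0.00416667° lat → SW at lon 53.625°, lat -58.85°.
Cell spans 0.00833333° lon × 0.00416667° lat.
south -58.85000, north -58.84583.

-58.85000, -58.84583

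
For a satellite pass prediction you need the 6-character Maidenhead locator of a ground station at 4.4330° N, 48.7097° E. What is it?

LJ44ik

Add 180° to longitude and 90° to latitude: 228.7097, 94.4330.
Field (20°×10°, letters A–R): lon ⌊228.7097/20⌋ = 11 → L; lat ⌊94.4330/10⌋ = 9 → J.
Square (2°×1°, digits 0–9): lon ⌊8.7097/2⌋ = 4; lat ⌊4.4330/1⌋ = 4.
Subsquare (5′×2.5′, letters a–x): lon ⌊0.7097/0.0833333⌋ = 8 → i; lat ⌊0.4330/0.0416667⌋ = 10 → k.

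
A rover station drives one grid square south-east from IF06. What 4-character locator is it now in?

IF15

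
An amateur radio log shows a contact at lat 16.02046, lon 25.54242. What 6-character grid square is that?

KK26sa

Add 180° to longitude and 90° to latitude: 205.5424, 106.0205.
Field: lon ⌊205.5424/20⌋ = 10 → K; lat ⌊106.0205/10⌋ = 10 → K.
Square: lon ⌊5.5424/2⌋ = 2; lat ⌊6.0205/1⌋ = 6.
Subsquare: lon ⌊1.5424/0.0833333⌋ = 18 → s; lat ⌊0.0205/0.0416667⌋ = 0 → a.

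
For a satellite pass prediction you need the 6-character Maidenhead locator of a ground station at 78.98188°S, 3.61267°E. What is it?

Shift to the Maidenhead origin (180°W, 90°S): lon 183.6127, lat 11.0181.
Field: 183.6127/20 → 9 → J, 11.0181/10 → 1 → B; chars JB.
Square: 3.6127/2 → 1, 1.0181/1 → 1; chars 11.
Subsquare: 1.6127/0.0833333 → 19 → t, 0.0181/0.0416667 → 0 → a; chars ta.

JB11ta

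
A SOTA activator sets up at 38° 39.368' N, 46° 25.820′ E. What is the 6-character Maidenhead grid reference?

Offset from 180°W / 90°S: lon 226.4303°, lat 128.6561°.
Field (20°×10°, letters A–R): 226.4303/20 → 11 → L, 128.6561/10 → 12 → M; chars LM.
Square (2°×1°, digits 0–9): 6.4303/2 → 3, 8.6561/1 → 8; chars 38.
Subsquare (5′×2.5′, letters a–x): 0.4303/0.0833333 → 5 → f, 0.6561/0.0416667 → 15 → p; chars fp.

LM38fp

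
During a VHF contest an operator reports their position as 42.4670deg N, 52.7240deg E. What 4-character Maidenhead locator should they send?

LN62

Shift to the Maidenhead origin (180°W, 90°S): lon 232.72, lat 132.47.
Field (20°×10°, letters A–R): lon ⌊232.72/20⌋ = 11 → L; lat ⌊132.47/10⌋ = 13 → N.
Square (2°×1°, digits 0–9): lon ⌊12.72/2⌋ = 6; lat ⌊2.47/1⌋ = 2.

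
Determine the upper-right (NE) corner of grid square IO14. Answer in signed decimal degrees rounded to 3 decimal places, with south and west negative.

55.000, -16.000

Field I=8, O=14: +8·20° lon, +14·10° lat → SW at lon -20°, lat 50°.
Square 1, 4: +1·2° lon, +4·1° lat → SW at lon -18°, lat 54°.
Cell spans 2° lon × 1° lat. NE corner is SW corner plus one full cell.
latitude 55.000, longitude -16.000.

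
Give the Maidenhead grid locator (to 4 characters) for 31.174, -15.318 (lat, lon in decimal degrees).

IM21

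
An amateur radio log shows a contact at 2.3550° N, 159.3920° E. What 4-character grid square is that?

Add 180° to longitude and 90° to latitude: 339.39, 92.36.
Field: 339.39/20 → 16 → Q, 92.36/10 → 9 → J; chars QJ.
Square: 19.39/2 → 9, 2.36/1 → 2; chars 92.

QJ92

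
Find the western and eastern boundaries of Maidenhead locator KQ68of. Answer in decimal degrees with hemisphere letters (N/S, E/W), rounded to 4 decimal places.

Field K=10, Q=16: +10·20° lon, +16·10° lat → SW at lon 20°, lat 70°.
Square 6, 8: +6·2° lon, +8·1° lat → SW at lon 32°, lat 78°.
Subsquare o=14, f=5: +14·0.0833333° lon, +5·0.0416667° lat → SW at lon 33.1667°, lat 78.2083°.
Cell spans 0.0833333° lon × 0.0416667° lat.
west 33.1667° E, east 33.2500° E.

33.1667° E, 33.2500° E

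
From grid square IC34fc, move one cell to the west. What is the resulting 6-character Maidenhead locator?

IC34ec

Longitude subsquare f = 5; −1 → 4 = e.
The latitude characters are unchanged.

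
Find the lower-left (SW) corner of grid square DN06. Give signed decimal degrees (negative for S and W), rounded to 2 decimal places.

46.00, -120.00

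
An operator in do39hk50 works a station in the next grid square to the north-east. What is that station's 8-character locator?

Longitude extended square 5; +1 → 6.
Latitude extended square 0; +1 → 1.

DO39hk61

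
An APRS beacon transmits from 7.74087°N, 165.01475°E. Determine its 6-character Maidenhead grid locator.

Add 180° to longitude and 90° to latitude: 345.0147, 97.7409.
Field: lon ⌊345.0147/20⌋ = 17 → R; lat ⌊97.7409/10⌋ = 9 → J.
Square: lon ⌊5.0147/2⌋ = 2; lat ⌊7.7409/1⌋ = 7.
Subsquare: lon ⌊1.0147/0.0833333⌋ = 12 → m; lat ⌊0.7409/0.0416667⌋ = 17 → r.

RJ27mr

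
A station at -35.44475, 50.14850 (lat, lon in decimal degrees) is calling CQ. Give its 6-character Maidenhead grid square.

LF54bn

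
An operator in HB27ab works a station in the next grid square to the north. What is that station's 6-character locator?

HB27ac

Latitude subsquare b = 1; +1 → 2 = c.
The longitude characters are unchanged.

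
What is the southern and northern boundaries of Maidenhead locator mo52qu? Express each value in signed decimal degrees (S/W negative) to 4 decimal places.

52.8333, 52.8750

Field M=12, O=14: +12·20° lon, +14·10° lat → SW at lon 60°, lat 50°.
Square 5, 2: +5·2° lon, +2·1° lat → SW at lon 70°, lat 52°.
Subsquare q=16, u=20: +16·0.0833333° lon, +20·0.0416667° lat → SW at lon 71.3333°, lat 52.8333°.
Cell spans 0.0833333° lon × 0.0416667° lat.
south 52.8333, north 52.8750.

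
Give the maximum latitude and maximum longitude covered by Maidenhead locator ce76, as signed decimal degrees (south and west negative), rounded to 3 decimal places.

-43.000, -124.000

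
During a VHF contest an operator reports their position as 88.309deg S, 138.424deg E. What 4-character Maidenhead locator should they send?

PA91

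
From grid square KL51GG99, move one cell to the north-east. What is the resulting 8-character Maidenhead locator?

Longitude extended square 9; +1 → 10, wraps to 0, carry into subsquare.
Longitude subsquare g = 6; +1 → 7 = h.
Latitude extended square 9; +1 → 10, wraps to 0, carry into subsquare.
Latitude subsquare g = 6; +1 → 7 = h.

KL51hh00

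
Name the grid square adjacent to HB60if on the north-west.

Longitude subsquare i = 8; −1 → 7 = h.
Latitude subsquare f = 5; +1 → 6 = g.

HB60hg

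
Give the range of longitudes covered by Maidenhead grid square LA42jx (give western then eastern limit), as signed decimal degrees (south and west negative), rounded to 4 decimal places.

Field L=11, A=0: +11·20° lon, +0·10° lat → SW at lon 40°, lat -90°.
Square 4, 2: +4·2° lon, +2·1° lat → SW at lon 48°, lat -88°.
Subsquare j=9, x=23: +9·0.0833333° lon, +23·0.0416667° lat → SW at lon 48.75°, lat -87.0417°.
Cell spans 0.0833333° lon × 0.0416667° lat.
west 48.7500, east 48.8333.

48.7500, 48.8333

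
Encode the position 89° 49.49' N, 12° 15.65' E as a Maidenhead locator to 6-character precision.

Offset from 180°W / 90°S: lon 192.2608°, lat 179.8248°.
Field: lon ⌊192.2608/20⌋ = 9 → J; lat ⌊179.8248/10⌋ = 17 → R.
Square: lon ⌊12.2608/2⌋ = 6; lat ⌊9.8248/1⌋ = 9.
Subsquare: lon ⌊0.2608/0.0833333⌋ = 3 → d; lat ⌊0.8248/0.0416667⌋ = 19 → t.

JR69dt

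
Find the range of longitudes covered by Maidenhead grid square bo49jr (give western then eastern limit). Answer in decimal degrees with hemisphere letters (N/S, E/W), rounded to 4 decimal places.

Field B=1, O=14: +1·20° lon, +14·10° lat → SW at lon -160°, lat 50°.
Square 4, 9: +4·2° lon, +9·1° lat → SW at lon -152°, lat 59°.
Subsquare j=9, r=17: +9·0.0833333° lon, +17·0.0416667° lat → SW at lon -151.25°, lat 59.7083°.
Cell spans 0.0833333° lon × 0.0416667° lat.
west 151.2500° W, east 151.1667° W.

151.2500° W, 151.1667° W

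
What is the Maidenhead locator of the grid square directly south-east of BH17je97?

BH17ke06

Longitude extended square 9; +1 → 10, wraps to 0, carry into subsquare.
Longitude subsquare j = 9; +1 → 10 = k.
Latitude extended square 7; −1 → 6.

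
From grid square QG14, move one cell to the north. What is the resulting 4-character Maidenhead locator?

Latitude square 4; +1 → 5.
The longitude characters are unchanged.

QG15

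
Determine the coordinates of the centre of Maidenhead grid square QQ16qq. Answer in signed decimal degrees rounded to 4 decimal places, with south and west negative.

Field Q=16, Q=16: +16·20° lon, +16·10° lat → SW at lon 140°, lat 70°.
Square 1, 6: +1·2° lon, +6·1° lat → SW at lon 142°, lat 76°.
Subsquare q=16, q=16: +16·0.0833333° lon, +16·0.0416667° lat → SW at lon 143.333°, lat 76.6667°.
Cell spans 0.0833333° lon × 0.0416667° lat. Centre is SW corner plus half of each.
latitude 76.6875, longitude 143.3750.

76.6875, 143.3750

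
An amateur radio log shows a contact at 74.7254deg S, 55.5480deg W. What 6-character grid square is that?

GB25fg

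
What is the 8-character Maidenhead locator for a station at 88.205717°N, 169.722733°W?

AR58de39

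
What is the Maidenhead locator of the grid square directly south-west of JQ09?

IQ98

Longitude square 0; −1 → -1, wraps to 9, carry into field.
Longitude field J = 9; −1 → 8 = I.
Latitude square 9; −1 → 8.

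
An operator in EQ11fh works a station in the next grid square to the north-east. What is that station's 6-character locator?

EQ11gi

Longitude subsquare f = 5; +1 → 6 = g.
Latitude subsquare h = 7; +1 → 8 = i.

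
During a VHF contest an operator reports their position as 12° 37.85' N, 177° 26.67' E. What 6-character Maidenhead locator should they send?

RK82rp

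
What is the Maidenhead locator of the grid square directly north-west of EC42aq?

Longitude subsquare a = 0; −1 → -1, wraps to 23 = x, carry into square.
Longitude square 4; −1 → 3.
Latitude subsquare q = 16; +1 → 17 = r.

EC32xr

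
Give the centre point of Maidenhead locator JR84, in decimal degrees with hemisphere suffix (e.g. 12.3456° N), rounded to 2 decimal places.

84.50° N, 17.00° E

Field J=9, R=17: +9·20° lon, +17·10° lat → SW at lon 0°, lat 80°.
Square 8, 4: +8·2° lon, +4·1° lat → SW at lon 16°, lat 84°.
Cell spans 2° lon × 1° lat. Centre is SW corner plus half of each.
latitude 84.50° N, longitude 17.00° E.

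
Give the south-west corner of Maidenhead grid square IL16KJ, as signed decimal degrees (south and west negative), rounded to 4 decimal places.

Field I=8, L=11: +8·20° lon, +11·10° lat → SW at lon -20°, lat 20°.
Square 1, 6: +1·2° lon, +6·1° lat → SW at lon -18°, lat 26°.
Subsquare k=10, j=9: +10·0.0833333° lon, +9·0.0416667° lat → SW at lon -17.1667°, lat 26.375°.
latitude 26.3750, longitude -17.1667.

26.3750, -17.1667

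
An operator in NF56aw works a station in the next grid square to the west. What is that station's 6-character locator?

NF46xw

Longitude subsquare a = 0; −1 → -1, wraps to 23 = x, carry into square.
Longitude square 5; −1 → 4.
The latitude characters are unchanged.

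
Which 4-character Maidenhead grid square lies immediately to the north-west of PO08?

OO99

Longitude square 0; −1 → -1, wraps to 9, carry into field.
Longitude field P = 15; −1 → 14 = O.
Latitude square 8; +1 → 9.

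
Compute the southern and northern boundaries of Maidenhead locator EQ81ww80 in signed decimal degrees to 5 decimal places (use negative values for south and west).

71.91667, 71.92083

Field E=4, Q=16: +4·20° lon, +16·10° lat → SW at lon -100°, lat 70°.
Square 8, 1: +8·2° lon, +1·1° lat → SW at lon -84°, lat 71°.
Subsquare w=22, w=22: +22·0.0833333° lon, +22·0.0416667° lat → SW at lon -82.1667°, lat 71.9167°.
Extended square 8, 0: +8·0.00833333° lon, +0·0.00416667° lat → SW at lon -82.1°, lat 71.9167°.
Cell spans 0.00833333° lon × 0.00416667° lat.
south 71.91667, north 71.92083.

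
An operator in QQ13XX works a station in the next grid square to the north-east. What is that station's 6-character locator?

Longitude subsquare x = 23; +1 → 24, wraps to 0 = a, carry into square.
Longitude square 1; +1 → 2.
Latitude subsquare x = 23; +1 → 24, wraps to 0 = a, carry into square.
Latitude square 3; +1 → 4.

QQ24aa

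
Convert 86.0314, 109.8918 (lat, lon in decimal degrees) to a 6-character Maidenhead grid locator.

Add 180° to longitude and 90° to latitude: 289.8918, 176.0314.
Field: lon ⌊289.8918/20⌋ = 14 → O; lat ⌊176.0314/10⌋ = 17 → R.
Square: lon ⌊9.8918/2⌋ = 4; lat ⌊6.0314/1⌋ = 6.
Subsquare: lon ⌊1.8918/0.0833333⌋ = 22 → w; lat ⌊0.0314/0.0416667⌋ = 0 → a.

OR46wa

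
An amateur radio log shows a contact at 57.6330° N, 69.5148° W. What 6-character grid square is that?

FO57fp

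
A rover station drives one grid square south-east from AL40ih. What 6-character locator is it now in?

AL40jg

Longitude subsquare i = 8; +1 → 9 = j.
Latitude subsquare h = 7; −1 → 6 = g.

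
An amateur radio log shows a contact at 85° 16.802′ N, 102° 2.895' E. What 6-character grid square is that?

Add 180° to longitude and 90° to latitude: 282.0482, 175.2800.
Field (20°×10°, letters A–R): 282.0482/20 → 14 → O, 175.2800/10 → 17 → R; chars OR.
Square (2°×1°, digits 0–9): 2.0482/2 → 1, 5.2800/1 → 5; chars 15.
Subsquare (5′×2.5′, letters a–x): 0.0482/0.0833333 → 0 → a, 0.2800/0.0416667 → 6 → g; chars ag.

OR15ag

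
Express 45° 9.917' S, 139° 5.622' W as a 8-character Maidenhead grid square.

CE04ku80

Add 180° to longitude and 90° to latitude: 40.90630, 44.83472.
Field: lon ⌊40.90630/20⌋ = 2 → C; lat ⌊44.83472/10⌋ = 4 → E.
Square: lon ⌊0.90630/2⌋ = 0; lat ⌊4.83472/1⌋ = 4.
Subsquare: lon ⌊0.90630/0.0833333⌋ = 10 → k; lat ⌊0.83472/0.0416667⌋ = 20 → u.
Extended square: lon ⌊0.07297/0.00833333⌋ = 8; lat ⌊0.00138/0.00416667⌋ = 0.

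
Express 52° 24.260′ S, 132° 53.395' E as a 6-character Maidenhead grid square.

PD67ko

Shift to the Maidenhead origin (180°W, 90°S): lon 312.8899, lat 37.5957.
Field (20°×10°, letters A–R): lon ⌊312.8899/20⌋ = 15 → P; lat ⌊37.5957/10⌋ = 3 → D.
Square (2°×1°, digits 0–9): lon ⌊12.8899/2⌋ = 6; lat ⌊7.5957/1⌋ = 7.
Subsquare (5′×2.5′, letters a–x): lon ⌊0.8899/0.0833333⌋ = 10 → k; lat ⌊0.5957/0.0416667⌋ = 14 → o.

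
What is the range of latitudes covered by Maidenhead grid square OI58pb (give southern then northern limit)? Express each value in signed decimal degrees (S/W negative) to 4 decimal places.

Field O=14, I=8: +14·20° lon, +8·10° lat → SW at lon 100°, lat -10°.
Square 5, 8: +5·2° lon, +8·1° lat → SW at lon 110°, lat -2°.
Subsquare p=15, b=1: +15·0.0833333° lon, +1·0.0416667° lat → SW at lon 111.25°, lat -1.95833°.
Cell spans 0.0833333° lon × 0.0416667° lat.
south -1.9583, north -1.9167.

-1.9583, -1.9167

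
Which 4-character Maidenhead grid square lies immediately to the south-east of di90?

EH09

Longitude square 9; +1 → 10, wraps to 0, carry into field.
Longitude field D = 3; +1 → 4 = E.
Latitude square 0; −1 → -1, wraps to 9, carry into field.
Latitude field I = 8; −1 → 7 = H.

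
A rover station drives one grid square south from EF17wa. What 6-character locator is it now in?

Latitude subsquare a = 0; −1 → -1, wraps to 23 = x, carry into square.
Latitude square 7; −1 → 6.
The longitude characters are unchanged.

EF16wx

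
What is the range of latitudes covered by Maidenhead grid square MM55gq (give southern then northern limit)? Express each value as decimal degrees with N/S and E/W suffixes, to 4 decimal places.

35.6667° N, 35.7083° N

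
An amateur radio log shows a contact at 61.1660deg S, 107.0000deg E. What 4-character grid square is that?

OC38

Add 180° to longitude and 90° to latitude: 287.00, 28.83.
Field: 287.00/20 → 14 → O, 28.83/10 → 2 → C; chars OC.
Square: 7.00/2 → 3, 8.83/1 → 8; chars 38.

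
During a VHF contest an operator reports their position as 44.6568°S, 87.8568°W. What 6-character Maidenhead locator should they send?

EE65bi

Offset from 180°W / 90°S: lon 92.1432°, lat 45.3432°.
Field: 92.1432/20 → 4 → E, 45.3432/10 → 4 → E; chars EE.
Square: 12.1432/2 → 6, 5.3432/1 → 5; chars 65.
Subsquare: 0.1432/0.0833333 → 1 → b, 0.3432/0.0416667 → 8 → i; chars bi.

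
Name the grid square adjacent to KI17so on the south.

Latitude subsquare o = 14; −1 → 13 = n.
The longitude characters are unchanged.

KI17sn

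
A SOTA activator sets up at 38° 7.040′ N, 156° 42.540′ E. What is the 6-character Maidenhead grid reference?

Offset from 180°W / 90°S: lon 336.7090°, lat 128.1173°.
Field: 336.7090/20 → 16 → Q, 128.1173/10 → 12 → M; chars QM.
Square: 16.7090/2 → 8, 8.1173/1 → 8; chars 88.
Subsquare: 0.7090/0.0833333 → 8 → i, 0.1173/0.0416667 → 2 → c; chars ic.

QM88ic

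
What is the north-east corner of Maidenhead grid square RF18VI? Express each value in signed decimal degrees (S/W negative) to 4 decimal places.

Field R=17, F=5: +17·20° lon, +5·10° lat → SW at lon 160°, lat -40°.
Square 1, 8: +1·2° lon, +8·1° lat → SW at lon 162°, lat -32°.
Subsquare v=21, i=8: +21·0.0833333° lon, +8·0.0416667° lat → SW at lon 163.75°, lat -31.6667°.
Cell spans 0.0833333° lon × 0.0416667° lat. NE corner is SW corner plus one full cell.
latitude -31.6250, longitude 163.8333.

-31.6250, 163.8333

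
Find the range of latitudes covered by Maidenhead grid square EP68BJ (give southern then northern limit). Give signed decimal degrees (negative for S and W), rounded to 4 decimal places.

Field E=4, P=15: +4·20° lon, +15·10° lat → SW at lon -100°, lat 60°.
Square 6, 8: +6·2° lon, +8·1° lat → SW at lon -88°, lat 68°.
Subsquare b=1, j=9: +1·0.0833333° lon, +9·0.0416667° lat → SW at lon -87.9167°, lat 68.375°.
Cell spans 0.0833333° lon × 0.0416667° lat.
south 68.3750, north 68.4167.

68.3750, 68.4167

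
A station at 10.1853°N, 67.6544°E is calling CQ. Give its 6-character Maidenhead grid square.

MK30te

Shift to the Maidenhead origin (180°W, 90°S): lon 247.6544, lat 100.1853.
Field: lon ⌊247.6544/20⌋ = 12 → M; lat ⌊100.1853/10⌋ = 10 → K.
Square: lon ⌊7.6544/2⌋ = 3; lat ⌊0.1853/1⌋ = 0.
Subsquare: lon ⌊1.6544/0.0833333⌋ = 19 → t; lat ⌊0.1853/0.0416667⌋ = 4 → e.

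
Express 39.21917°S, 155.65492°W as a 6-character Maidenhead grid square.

BF20es

Add 180° to longitude and 90° to latitude: 24.3451, 50.7808.
Field: lon ⌊24.3451/20⌋ = 1 → B; lat ⌊50.7808/10⌋ = 5 → F.
Square: lon ⌊4.3451/2⌋ = 2; lat ⌊0.7808/1⌋ = 0.
Subsquare: lon ⌊0.3451/0.0833333⌋ = 4 → e; lat ⌊0.7808/0.0416667⌋ = 18 → s.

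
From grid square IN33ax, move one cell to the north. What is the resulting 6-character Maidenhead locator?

Latitude subsquare x = 23; +1 → 24, wraps to 0 = a, carry into square.
Latitude square 3; +1 → 4.
The longitude characters are unchanged.

IN34aa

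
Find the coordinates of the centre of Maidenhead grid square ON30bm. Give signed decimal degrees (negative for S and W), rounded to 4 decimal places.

Field O=14, N=13: +14·20° lon, +13·10° lat → SW at lon 100°, lat 40°.
Square 3, 0: +3·2° lon, +0·1° lat → SW at lon 106°, lat 40°.
Subsquare b=1, m=12: +1·0.0833333° lon, +12·0.0416667° lat → SW at lon 106.083°, lat 40.5°.
Cell spans 0.0833333° lon × 0.0416667° lat. Centre is SW corner plus half of each.
latitude 40.5208, longitude 106.1250.

40.5208, 106.1250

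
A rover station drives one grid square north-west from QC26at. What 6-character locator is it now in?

QC16xu

Longitude subsquare a = 0; −1 → -1, wraps to 23 = x, carry into square.
Longitude square 2; −1 → 1.
Latitude subsquare t = 19; +1 → 20 = u.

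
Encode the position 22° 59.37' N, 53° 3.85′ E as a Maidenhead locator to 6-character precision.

Add 180° to longitude and 90° to latitude: 233.0642, 112.9895.
Field (20°×10°, letters A–R): 233.0642/20 → 11 → L, 112.9895/10 → 11 → L; chars LL.
Square (2°×1°, digits 0–9): 13.0642/2 → 6, 2.9895/1 → 2; chars 62.
Subsquare (5′×2.5′, letters a–x): 1.0642/0.0833333 → 12 → m, 0.9895/0.0416667 → 23 → x; chars mx.

LL62mx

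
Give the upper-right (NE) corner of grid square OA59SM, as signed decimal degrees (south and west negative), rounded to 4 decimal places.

-80.4583, 111.5833

Field O=14, A=0: +14·20° lon, +0·10° lat → SW at lon 100°, lat -90°.
Square 5, 9: +5·2° lon, +9·1° lat → SW at lon 110°, lat -81°.
Subsquare s=18, m=12: +18·0.0833333° lon, +12·0.0416667° lat → SW at lon 111.5°, lat -80.5°.
Cell spans 0.0833333° lon × 0.0416667° lat. NE corner is SW corner plus one full cell.
latitude -80.4583, longitude 111.5833.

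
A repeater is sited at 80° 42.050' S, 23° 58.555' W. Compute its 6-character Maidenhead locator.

HA89ah

Shift to the Maidenhead origin (180°W, 90°S): lon 156.0241, lat 9.2992.
Field: 156.0241/20 → 7 → H, 9.2992/10 → 0 → A; chars HA.
Square: 16.0241/2 → 8, 9.2992/1 → 9; chars 89.
Subsquare: 0.0241/0.0833333 → 0 → a, 0.2992/0.0416667 → 7 → h; chars ah.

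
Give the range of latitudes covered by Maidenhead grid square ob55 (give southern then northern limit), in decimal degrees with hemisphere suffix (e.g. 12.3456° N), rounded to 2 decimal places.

75.00° S, 74.00° S

Field O=14, B=1: +14·20° lon, +1·10° lat → SW at lon 100°, lat -80°.
Square 5, 5: +5·2° lon, +5·1° lat → SW at lon 110°, lat -75°.
Cell spans 2° lon × 1° lat.
south 75.00° S, north 74.00° S.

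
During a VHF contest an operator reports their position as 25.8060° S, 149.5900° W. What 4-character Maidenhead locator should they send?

BG54

Add 180° to longitude and 90° to latitude: 30.41, 64.19.
Field: lon ⌊30.41/20⌋ = 1 → B; lat ⌊64.19/10⌋ = 6 → G.
Square: lon ⌊10.41/2⌋ = 5; lat ⌊4.19/1⌋ = 4.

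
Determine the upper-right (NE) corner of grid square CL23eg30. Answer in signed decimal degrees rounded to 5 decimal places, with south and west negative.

23.25417, -135.63333

Field C=2, L=11: +2·20° lon, +11·10° lat → SW at lon -140°, lat 20°.
Square 2, 3: +2·2° lon, +3·1° lat → SW at lon -136°, lat 23°.
Subsquare e=4, g=6: +4·0.0833333° lon, +6·0.0416667° lat → SW at lon -135.667°, lat 23.25°.
Extended square 3, 0: +3·0.00833333° lon, +0·0.00416667° lat → SW at lon -135.642°, lat 23.25°.
Cell spans 0.00833333° lon × 0.00416667° lat. NE corner is SW corner plus one full cell.
latitude 23.25417, longitude -135.63333.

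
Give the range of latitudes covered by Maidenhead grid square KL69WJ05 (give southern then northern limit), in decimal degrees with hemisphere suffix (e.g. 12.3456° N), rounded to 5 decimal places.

29.39583° N, 29.40000° N

Field K=10, L=11: +10·20° lon, +11·10° lat → SW at lon 20°, lat 20°.
Square 6, 9: +6·2° lon, +9·1° lat → SW at lon 32°, lat 29°.
Subsquare w=22, j=9: +22·0.0833333° lon, +9·0.0416667° lat → SW at lon 33.8333°, lat 29.375°.
Extended square 0, 5: +0·0.00833333° lon, +5·0.00416667° lat → SW at lon 33.8333°, lat 29.3958°.
Cell spans 0.00833333° lon × 0.00416667° lat.
south 29.39583° N, north 29.40000° N.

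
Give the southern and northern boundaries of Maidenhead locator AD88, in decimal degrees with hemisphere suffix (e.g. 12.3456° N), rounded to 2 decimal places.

Field A=0, D=3: +0·20° lon, +3·10° lat → SW at lon -180°, lat -60°.
Square 8, 8: +8·2° lon, +8·1° lat → SW at lon -164°, lat -52°.
Cell spans 2° lon × 1° lat.
south 52.00° S, north 51.00° S.

52.00° S, 51.00° S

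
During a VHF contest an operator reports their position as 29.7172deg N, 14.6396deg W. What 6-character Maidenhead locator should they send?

IL29qr

Offset from 180°W / 90°S: lon 165.3604°, lat 119.7172°.
Field (20°×10°, letters A–R): lon ⌊165.3604/20⌋ = 8 → I; lat ⌊119.7172/10⌋ = 11 → L.
Square (2°×1°, digits 0–9): lon ⌊5.3604/2⌋ = 2; lat ⌊9.7172/1⌋ = 9.
Subsquare (5′×2.5′, letters a–x): lon ⌊1.3604/0.0833333⌋ = 16 → q; lat ⌊0.7172/0.0416667⌋ = 17 → r.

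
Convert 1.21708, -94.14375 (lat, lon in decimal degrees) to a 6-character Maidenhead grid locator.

EJ21wf

Offset from 180°W / 90°S: lon 85.8563°, lat 91.2171°.
Field: 85.8563/20 → 4 → E, 91.2171/10 → 9 → J; chars EJ.
Square: 5.8563/2 → 2, 1.2171/1 → 1; chars 21.
Subsquare: 1.8563/0.0833333 → 22 → w, 0.2171/0.0416667 → 5 → f; chars wf.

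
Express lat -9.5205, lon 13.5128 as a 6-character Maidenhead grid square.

Add 180° to longitude and 90° to latitude: 193.5128, 80.4795.
Field: lon ⌊193.5128/20⌋ = 9 → J; lat ⌊80.4795/10⌋ = 8 → I.
Square: lon ⌊13.5128/2⌋ = 6; lat ⌊0.4795/1⌋ = 0.
Subsquare: lon ⌊1.5128/0.0833333⌋ = 18 → s; lat ⌊0.4795/0.0416667⌋ = 11 → l.

JI60sl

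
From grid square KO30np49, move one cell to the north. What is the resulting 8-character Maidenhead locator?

KO30nq40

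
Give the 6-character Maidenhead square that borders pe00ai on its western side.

Longitude subsquare a = 0; −1 → -1, wraps to 23 = x, carry into square.
Longitude square 0; −1 → -1, wraps to 9, carry into field.
Longitude field P = 15; −1 → 14 = O.
The latitude characters are unchanged.

OE90xi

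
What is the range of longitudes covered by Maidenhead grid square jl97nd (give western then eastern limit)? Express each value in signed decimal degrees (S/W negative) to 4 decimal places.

19.0833, 19.1667

Field J=9, L=11: +9·20° lon, +11·10° lat → SW at lon 0°, lat 20°.
Square 9, 7: +9·2° lon, +7·1° lat → SW at lon 18°, lat 27°.
Subsquare n=13, d=3: +13·0.0833333° lon, +3·0.0416667° lat → SW at lon 19.0833°, lat 27.125°.
Cell spans 0.0833333° lon × 0.0416667° lat.
west 19.0833, east 19.1667.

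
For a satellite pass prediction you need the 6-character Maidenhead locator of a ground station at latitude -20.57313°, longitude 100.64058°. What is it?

Shift to the Maidenhead origin (180°W, 90°S): lon 280.6406, lat 69.4269.
Field (20°×10°, letters A–R): lon ⌊280.6406/20⌋ = 14 → O; lat ⌊69.4269/10⌋ = 6 → G.
Square (2°×1°, digits 0–9): lon ⌊0.6406/2⌋ = 0; lat ⌊9.4269/1⌋ = 9.
Subsquare (5′×2.5′, letters a–x): lon ⌊0.6406/0.0833333⌋ = 7 → h; lat ⌊0.4269/0.0416667⌋ = 10 → k.

OG09hk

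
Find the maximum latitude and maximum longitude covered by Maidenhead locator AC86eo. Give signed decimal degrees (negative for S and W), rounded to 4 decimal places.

-63.3750, -163.5833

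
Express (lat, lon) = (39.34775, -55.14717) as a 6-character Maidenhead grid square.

GM29ki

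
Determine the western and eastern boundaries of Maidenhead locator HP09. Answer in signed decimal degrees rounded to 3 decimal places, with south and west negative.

Field H=7, P=15: +7·20° lon, +15·10° lat → SW at lon -40°, lat 60°.
Square 0, 9: +0·2° lon, +9·1° lat → SW at lon -40°, lat 69°.
Cell spans 2° lon × 1° lat.
west -40.000, east -38.000.

-40.000, -38.000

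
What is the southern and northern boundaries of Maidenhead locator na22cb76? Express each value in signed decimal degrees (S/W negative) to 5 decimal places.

Field N=13, A=0: +13·20° lon, +0·10° lat → SW at lon 80°, lat -90°.
Square 2, 2: +2·2° lon, +2·1° lat → SW at lon 84°, lat -88°.
Subsquare c=2, b=1: +2·0.0833333° lon, +1·0.0416667° lat → SW at lon 84.1667°, lat -87.9583°.
Extended square 7, 6: +7·0.00833333° lon, +6·0.00416667° lat → SW at lon 84.225°, lat -87.9333°.
Cell spans 0.00833333° lon × 0.00416667° lat.
south -87.93333, north -87.92917.

-87.93333, -87.92917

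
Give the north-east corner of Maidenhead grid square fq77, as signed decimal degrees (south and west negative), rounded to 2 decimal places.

78.00, -64.00

Field F=5, Q=16: +5·20° lon, +16·10° lat → SW at lon -80°, lat 70°.
Square 7, 7: +7·2° lon, +7·1° lat → SW at lon -66°, lat 77°.
Cell spans 2° lon × 1° lat. NE corner is SW corner plus one full cell.
latitude 78.00, longitude -64.00.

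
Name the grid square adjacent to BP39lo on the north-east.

BP39mp

Longitude subsquare l = 11; +1 → 12 = m.
Latitude subsquare o = 14; +1 → 15 = p.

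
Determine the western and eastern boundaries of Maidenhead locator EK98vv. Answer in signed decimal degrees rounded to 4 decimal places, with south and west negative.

-80.2500, -80.1667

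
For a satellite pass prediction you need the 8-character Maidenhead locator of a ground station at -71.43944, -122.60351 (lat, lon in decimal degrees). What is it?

Shift to the Maidenhead origin (180°W, 90°S): lon 57.39649, lat 18.56056.
Field: lon ⌊57.39649/20⌋ = 2 → C; lat ⌊18.56056/10⌋ = 1 → B.
Square: lon ⌊17.39649/2⌋ = 8; lat ⌊8.56056/1⌋ = 8.
Subsquare: lon ⌊1.39649/0.0833333⌋ = 16 → q; lat ⌊0.56056/0.0416667⌋ = 13 → n.
Extended square: lon ⌊0.06316/0.00833333⌋ = 7; lat ⌊0.01889/0.00416667⌋ = 4.

CB88qn74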